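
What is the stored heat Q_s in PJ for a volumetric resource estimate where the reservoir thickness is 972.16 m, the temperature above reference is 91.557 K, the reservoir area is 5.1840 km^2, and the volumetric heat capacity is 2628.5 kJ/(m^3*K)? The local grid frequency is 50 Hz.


Step 1: Vr = A*1e6*hr = 5.184*1e6*972.16 = 5.039677e+09 m^3
Step 2: Q_s = Vr*rhoc*dT/1e12 = 5.039677e+09*2628.5*91.557/1e12 = 1212.8 PJ
Q_s = 1212.8 PJ


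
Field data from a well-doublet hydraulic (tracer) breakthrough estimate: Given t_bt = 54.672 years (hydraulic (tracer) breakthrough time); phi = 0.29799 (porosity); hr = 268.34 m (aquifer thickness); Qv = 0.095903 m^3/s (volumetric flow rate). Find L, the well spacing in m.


L = sqrt(t_bt*365.25*86400*3*Qv / (pi*hr*phi))
L = sqrt(54.672*365.25*86400*3*0.095903 / (pi*268.34*0.29799))
L = 1405.7 m


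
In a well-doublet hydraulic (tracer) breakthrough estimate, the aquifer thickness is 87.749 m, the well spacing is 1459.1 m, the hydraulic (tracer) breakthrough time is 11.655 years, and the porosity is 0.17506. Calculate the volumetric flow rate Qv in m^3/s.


Qv = pi*hr*phi*L^2 / (3*t_bt*365.25*86400)
Qv = pi*87.749*0.17506*1459.1^2 / (3*11.655*365.25*86400)
Qv = 0.093113 m^3/s


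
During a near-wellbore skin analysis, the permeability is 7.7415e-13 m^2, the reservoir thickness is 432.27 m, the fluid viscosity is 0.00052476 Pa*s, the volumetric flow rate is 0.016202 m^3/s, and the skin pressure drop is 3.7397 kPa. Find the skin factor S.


S = dP_s * 1000 * 2*pi*k*hr / (q*mu)
S = 3.7397 * 1000 * 2*pi*7.7415e-13*432.27 / (0.016202*0.00052476)
S = 0.92484


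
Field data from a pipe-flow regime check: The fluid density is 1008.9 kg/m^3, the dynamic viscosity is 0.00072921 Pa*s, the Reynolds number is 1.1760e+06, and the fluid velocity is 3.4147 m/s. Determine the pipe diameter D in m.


D = Re * mu / (rho * vel)
D = 1.1760e+06 * 0.00072921 / (1008.9 * 3.4147)
D = 0.24892 m


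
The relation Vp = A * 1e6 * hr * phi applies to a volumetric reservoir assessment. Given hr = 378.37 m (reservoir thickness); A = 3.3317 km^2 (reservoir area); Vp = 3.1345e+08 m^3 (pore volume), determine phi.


phi = Vp / (A * 1e6 * hr)
phi = 3.1345e+08 / (3.3317 * 1e6 * 378.37)
phi = 0.24865


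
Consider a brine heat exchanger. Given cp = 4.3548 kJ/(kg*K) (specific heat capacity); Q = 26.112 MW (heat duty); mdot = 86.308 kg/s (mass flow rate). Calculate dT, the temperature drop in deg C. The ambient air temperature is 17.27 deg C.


dT = Q * 1000 / (mdot * cp)
dT = 26.112 * 1000 / (86.308 * 4.3548)
dT = 69.47377 K
Convert (temperature difference, 1 K = 1 deg C): 69.47377 K = 69.47377 deg C
dT = 69.474 deg C


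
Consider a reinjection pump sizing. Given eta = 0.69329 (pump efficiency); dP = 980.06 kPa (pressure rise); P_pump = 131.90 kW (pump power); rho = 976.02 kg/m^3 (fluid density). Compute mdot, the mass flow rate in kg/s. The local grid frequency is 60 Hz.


mdot = P_pump * rho * eta / dP
mdot = 131.90 * 976.02 * 0.69329 / 980.06
mdot = 91.068 kg/s


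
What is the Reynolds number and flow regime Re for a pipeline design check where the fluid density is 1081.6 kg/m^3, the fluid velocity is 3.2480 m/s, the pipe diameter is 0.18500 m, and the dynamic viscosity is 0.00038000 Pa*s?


Step 1: Re = rho*vel*D/mu = 1081.6*3.248*0.185/0.00038 = 1.7103e+06
Step 2: Re = 1.7103e+06 > 4000, so flow is turbulent.
Re = 1.7103e+06 (turbulent)


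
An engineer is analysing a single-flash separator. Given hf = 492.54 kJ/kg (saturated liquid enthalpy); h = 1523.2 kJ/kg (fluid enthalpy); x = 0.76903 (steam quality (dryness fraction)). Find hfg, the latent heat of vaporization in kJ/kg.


hfg = (h - hf) / x
hfg = (1523.2 - 492.54) / 0.76903
hfg = 1340.2 kJ/kg


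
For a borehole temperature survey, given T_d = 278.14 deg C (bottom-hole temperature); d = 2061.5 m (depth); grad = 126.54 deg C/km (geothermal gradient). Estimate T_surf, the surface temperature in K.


T_surf = T_d - grad * d / 1000
T_surf = 278.14 - 126.54 * 2061.5 / 1000
T_surf = 17.27779 deg C
Convert to K: 17.27779 + 273.15 = 290.43 K
T_surf = 290.43 K


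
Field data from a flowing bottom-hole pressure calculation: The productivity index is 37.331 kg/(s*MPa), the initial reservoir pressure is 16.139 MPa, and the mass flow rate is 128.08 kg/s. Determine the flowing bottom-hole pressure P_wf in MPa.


P_wf = P_i - mdot / PI
P_wf = 16.139 - 128.08 / 37.331
P_wf = 12.708 MPa


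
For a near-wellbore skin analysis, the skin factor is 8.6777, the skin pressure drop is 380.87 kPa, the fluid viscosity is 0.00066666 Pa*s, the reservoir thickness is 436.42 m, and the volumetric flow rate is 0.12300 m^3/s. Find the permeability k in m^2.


k = S*q*mu / (2*pi*dP_s*1000*hr)
k = 8.6777*0.12300*0.00066666 / (2*pi*380.87*1000*436.42)
k = 6.8132e-13 m^2


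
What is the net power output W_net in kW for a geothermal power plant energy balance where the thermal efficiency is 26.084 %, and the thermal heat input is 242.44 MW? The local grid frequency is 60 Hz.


W_net = eta / 100 * Q_in
W_net = 26.084 / 100 * 242.44
W_net = 63.23805 MW
Convert: 63.23805 MW * 1000.0 = 63238 kW
W_net = 63238 kW


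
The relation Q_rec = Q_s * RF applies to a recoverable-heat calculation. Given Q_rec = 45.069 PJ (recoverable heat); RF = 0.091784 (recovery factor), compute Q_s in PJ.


Q_s = Q_rec / RF
Q_s = 45.069 / 0.091784
Q_s = 491.03 PJ


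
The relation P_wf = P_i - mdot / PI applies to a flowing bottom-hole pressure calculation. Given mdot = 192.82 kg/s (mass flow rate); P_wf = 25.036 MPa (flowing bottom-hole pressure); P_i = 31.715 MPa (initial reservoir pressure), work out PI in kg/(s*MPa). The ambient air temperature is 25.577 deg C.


PI = mdot / (P_i - P_wf)
PI = 192.82 / (31.715 - 25.036)
PI = 28.870 kg/(s*MPa)


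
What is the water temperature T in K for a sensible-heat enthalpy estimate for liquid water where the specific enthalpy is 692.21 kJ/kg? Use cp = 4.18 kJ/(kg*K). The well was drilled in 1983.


T = h / cp
T = 692.21 / 4.18
T = 165.6005 deg C
Convert to K: 165.6005 + 273.15 = 438.75 K
T = 438.75 K


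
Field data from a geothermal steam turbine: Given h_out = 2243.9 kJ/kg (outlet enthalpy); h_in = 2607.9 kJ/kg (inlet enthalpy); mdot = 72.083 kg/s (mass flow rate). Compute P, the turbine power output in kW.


P = mdot * (h_in - h_out) / 1000
P = 72.083 * (2607.9 - 2243.9) / 1000
P = 26.23821 MW
Convert: 26.23821 MW * 1000.0 = 26238 kW
P = 26238 kW


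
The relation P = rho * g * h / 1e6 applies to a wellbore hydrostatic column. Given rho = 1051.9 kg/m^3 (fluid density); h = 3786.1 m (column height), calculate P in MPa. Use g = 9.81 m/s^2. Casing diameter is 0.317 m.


P = rho * g * h / 1e6
P = 1051.9 * 9.81 * 3786.1 / 1e6
P = 39.069 MPa


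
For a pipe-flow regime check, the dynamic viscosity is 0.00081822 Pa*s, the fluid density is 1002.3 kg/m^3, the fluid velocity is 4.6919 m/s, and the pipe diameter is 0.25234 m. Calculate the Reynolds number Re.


Re = rho * vel * D / mu
Re = 1002.3 * 4.6919 * 0.25234 / 0.00081822
Re = 1.4503e+06


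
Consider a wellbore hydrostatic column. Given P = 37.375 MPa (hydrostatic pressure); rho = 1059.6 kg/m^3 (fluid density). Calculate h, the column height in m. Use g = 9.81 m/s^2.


h = P * 1e6 / (g * rho)
h = 37.375 * 1e6 / (9.81 * 1059.6)
h = 3595.6 m


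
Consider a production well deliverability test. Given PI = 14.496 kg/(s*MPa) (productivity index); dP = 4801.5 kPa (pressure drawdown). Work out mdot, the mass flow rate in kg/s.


mdot = PI * dP / 1000
mdot = 14.496 * 4801.5 / 1000
mdot = 69.603 kg/s


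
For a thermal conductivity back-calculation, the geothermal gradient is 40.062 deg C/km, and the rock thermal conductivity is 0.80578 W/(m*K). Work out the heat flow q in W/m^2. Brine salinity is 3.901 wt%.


q = k * grad / 1000
q = 0.80578 * 40.062 / 1000
q = 0.032281 W/m^2


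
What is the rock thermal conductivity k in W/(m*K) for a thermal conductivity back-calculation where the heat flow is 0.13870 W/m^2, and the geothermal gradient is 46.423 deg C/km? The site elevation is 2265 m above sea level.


k = q / (grad / 1000)
k = 0.13870 / (46.423 / 1000)
k = 2.9877 W/(m*K)


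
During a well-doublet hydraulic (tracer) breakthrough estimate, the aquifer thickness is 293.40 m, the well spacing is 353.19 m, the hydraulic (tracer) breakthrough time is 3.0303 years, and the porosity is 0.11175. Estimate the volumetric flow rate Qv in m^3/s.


Qv = pi*hr*phi*L^2 / (3*t_bt*365.25*86400)
Qv = pi*293.40*0.11175*353.19^2 / (3*3.0303*365.25*86400)
Qv = 0.044788 m^3/s


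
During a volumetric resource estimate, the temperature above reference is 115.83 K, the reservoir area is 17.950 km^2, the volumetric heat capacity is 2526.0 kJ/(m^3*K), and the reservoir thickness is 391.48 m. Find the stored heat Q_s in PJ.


Step 1: Vr = A*1e6*hr = 17.95*1e6*391.48 = 7.027066e+09 m^3
Step 2: Q_s = Vr*rhoc*dT/1e12 = 7.027066e+09*2526.0*115.83/1e12 = 2056.0 PJ
Q_s = 2056.0 PJ


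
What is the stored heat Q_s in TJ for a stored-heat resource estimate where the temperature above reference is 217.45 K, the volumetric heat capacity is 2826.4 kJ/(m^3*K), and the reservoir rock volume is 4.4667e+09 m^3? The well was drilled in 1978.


Q_s = Vr * rhoc * dT / 1e12
Q_s = 4.4667e+09 * 2826.4 * 217.45 / 1e12
Q_s = 2745.237 PJ
Convert: 2745.237 PJ * 1000.0 = 2.7452e+06 TJ
Q_s = 2.7452e+06 TJ


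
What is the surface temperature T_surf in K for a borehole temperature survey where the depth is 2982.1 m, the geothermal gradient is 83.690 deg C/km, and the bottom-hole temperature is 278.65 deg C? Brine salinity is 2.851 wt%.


T_surf = T_d - grad * d / 1000
T_surf = 278.65 - 83.690 * 2982.1 / 1000
T_surf = 29.07805 deg C
Convert to K: 29.07805 + 273.15 = 302.23 K
T_surf = 302.23 K


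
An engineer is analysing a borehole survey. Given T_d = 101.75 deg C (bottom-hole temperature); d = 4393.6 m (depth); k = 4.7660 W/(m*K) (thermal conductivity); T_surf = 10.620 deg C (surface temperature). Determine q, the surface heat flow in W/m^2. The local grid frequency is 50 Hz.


Step 1: grad = (T_d - T_surf)/d * 1000 = (101.75 - 10.62)/4393.6 * 1000 = 20.74153 deg C/km
Step 2: q = k * grad / 1000 = 4.766 * 20.74153 / 1000 = 0.098854 W/m^2
q = 0.098854 W/m^2


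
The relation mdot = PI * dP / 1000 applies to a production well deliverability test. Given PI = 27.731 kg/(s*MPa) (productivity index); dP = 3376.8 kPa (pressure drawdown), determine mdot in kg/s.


mdot = PI * dP / 1000
mdot = 27.731 * 3376.8 / 1000
mdot = 93.642 kg/s


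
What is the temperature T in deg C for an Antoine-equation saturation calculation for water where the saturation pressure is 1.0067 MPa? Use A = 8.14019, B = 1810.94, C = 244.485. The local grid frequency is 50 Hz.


T = B / (A - log10(P_sat * 760 / 0.101325)) - C
T = 1810.94 / (8.14019 - log10(1.0067 * 760 / 0.101325)) - 244.485
T = 180.40 deg C


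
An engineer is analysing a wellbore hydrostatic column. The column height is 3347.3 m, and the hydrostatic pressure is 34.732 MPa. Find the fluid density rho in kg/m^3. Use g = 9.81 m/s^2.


rho = P * 1e6 / (g * h)
rho = 34.732 * 1e6 / (9.81 * 3347.3)
rho = 1057.7 kg/m^3


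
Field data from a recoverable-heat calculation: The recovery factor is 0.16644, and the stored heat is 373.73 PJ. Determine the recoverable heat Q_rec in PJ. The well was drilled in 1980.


Q_rec = Q_s * RF
Q_rec = 373.73 * 0.16644
Q_rec = 62.204 PJ


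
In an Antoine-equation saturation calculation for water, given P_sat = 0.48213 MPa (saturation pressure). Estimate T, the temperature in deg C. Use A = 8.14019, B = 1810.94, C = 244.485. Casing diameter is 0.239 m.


T = B / (A - log10(P_sat * 760 / 0.101325)) - C
T = 1810.94 / (8.14019 - log10(0.48213 * 760 / 0.101325)) - 244.485
T = 150.75 deg C


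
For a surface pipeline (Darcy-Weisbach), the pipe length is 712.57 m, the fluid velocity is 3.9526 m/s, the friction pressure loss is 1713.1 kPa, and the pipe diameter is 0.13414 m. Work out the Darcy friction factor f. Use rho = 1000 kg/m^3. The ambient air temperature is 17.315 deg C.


f = dP*1000 / ((L/D)*(rho*vel^2/2))
f = 1713.1*1000 / ((712.57/0.13414)*(1000*3.9526^2/2))
f = 0.041284


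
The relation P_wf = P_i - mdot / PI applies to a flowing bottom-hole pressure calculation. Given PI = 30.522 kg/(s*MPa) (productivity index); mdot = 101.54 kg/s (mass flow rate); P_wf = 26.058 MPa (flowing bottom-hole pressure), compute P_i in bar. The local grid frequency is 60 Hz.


P_i = P_wf + mdot / PI
P_i = 26.058 + 101.54 / 30.522
P_i = 29.38478 MPa
Convert: 29.38478 MPa * 10.0 = 293.85 bar
P_i = 293.85 bar


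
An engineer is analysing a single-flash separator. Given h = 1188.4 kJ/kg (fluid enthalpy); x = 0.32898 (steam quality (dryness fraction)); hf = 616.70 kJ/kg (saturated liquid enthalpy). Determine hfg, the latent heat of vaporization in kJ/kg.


hfg = (h - hf) / x
hfg = (1188.4 - 616.70) / 0.32898
hfg = 1737.8 kJ/kg


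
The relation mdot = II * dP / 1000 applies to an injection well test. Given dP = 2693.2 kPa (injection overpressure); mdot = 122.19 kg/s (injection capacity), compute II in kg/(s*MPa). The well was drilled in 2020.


II = mdot * 1000 / dP
II = 122.19 * 1000 / 2693.2
II = 45.370 kg/(s*MPa)


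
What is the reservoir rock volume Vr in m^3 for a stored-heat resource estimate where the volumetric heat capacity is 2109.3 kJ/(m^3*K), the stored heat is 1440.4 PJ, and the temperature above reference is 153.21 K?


Vr = Q_s * 1e12 / (rhoc * dT)
Vr = 1440.4 * 1e12 / (2109.3 * 153.21)
Vr = 4.4572e+09 m^3


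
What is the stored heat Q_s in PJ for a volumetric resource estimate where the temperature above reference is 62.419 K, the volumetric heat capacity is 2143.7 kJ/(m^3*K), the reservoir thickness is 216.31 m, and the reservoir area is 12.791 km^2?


Step 1: Vr = A*1e6*hr = 12.791*1e6*216.31 = 2.766821e+09 m^3
Step 2: Q_s = Vr*rhoc*dT/1e12 = 2.766821e+09*2143.7*62.419/1e12 = 370.22 PJ
Q_s = 370.22 PJ


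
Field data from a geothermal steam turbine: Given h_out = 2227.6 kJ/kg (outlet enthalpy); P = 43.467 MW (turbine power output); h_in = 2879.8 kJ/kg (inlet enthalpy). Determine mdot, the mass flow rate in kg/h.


mdot = P * 1000 / (h_in - h_out)
mdot = 43.467 * 1000 / (2879.8 - 2227.6)
mdot = 66.64673 kg/s
Convert: 66.64673 kg/s * 3600.0 = 2.3993e+05 kg/h
mdot = 2.3993e+05 kg/h


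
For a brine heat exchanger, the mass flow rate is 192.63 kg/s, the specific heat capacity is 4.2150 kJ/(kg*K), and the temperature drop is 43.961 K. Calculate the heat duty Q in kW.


Q = mdot * cp * dT / 1000
Q = 192.63 * 4.2150 * 43.961 / 1000
Q = 35.69349 MW
Convert: 35.69349 MW * 1000.0 = 35693 kW
Q = 35693 kW


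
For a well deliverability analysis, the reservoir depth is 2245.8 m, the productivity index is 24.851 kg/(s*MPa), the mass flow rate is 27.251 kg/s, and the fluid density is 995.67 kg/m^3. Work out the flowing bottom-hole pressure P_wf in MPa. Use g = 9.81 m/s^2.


Step 1: P_i = rho*g*h/1e6 = 995.67*9.81*2245.8/1e6 = 21.93590 MPa
Step 2: P_wf = P_i - mdot/PI = 21.93590 - 27.251/24.851 = 20.839 MPa
P_wf = 20.839 MPa


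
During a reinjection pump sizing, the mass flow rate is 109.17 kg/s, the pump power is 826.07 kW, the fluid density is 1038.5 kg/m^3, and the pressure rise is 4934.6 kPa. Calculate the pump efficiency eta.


eta = mdot * dP / (rho * P_pump)
eta = 109.17 * 4934.6 / (1038.5 * 826.07)
eta = 0.62796


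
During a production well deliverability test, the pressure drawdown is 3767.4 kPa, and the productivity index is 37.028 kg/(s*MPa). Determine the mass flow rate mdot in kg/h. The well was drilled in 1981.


mdot = PI * dP / 1000
mdot = 37.028 * 3767.4 / 1000
mdot = 139.4993 kg/s
Convert: 139.4993 kg/s * 3600.0 = 5.0220e+05 kg/h
mdot = 5.0220e+05 kg/h


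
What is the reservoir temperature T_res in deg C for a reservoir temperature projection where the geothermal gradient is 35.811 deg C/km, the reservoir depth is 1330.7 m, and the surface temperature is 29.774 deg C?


T_res = T_surf + grad * d / 1000
T_res = 29.774 + 35.811 * 1330.7 / 1000
T_res = 77.428 deg C


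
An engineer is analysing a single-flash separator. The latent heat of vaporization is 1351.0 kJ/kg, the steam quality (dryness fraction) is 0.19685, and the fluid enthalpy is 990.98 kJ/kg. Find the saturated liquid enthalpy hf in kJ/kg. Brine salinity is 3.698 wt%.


hf = h - x * hfg
hf = 990.98 - 0.19685 * 1351.0
hf = 725.04 kJ/kg


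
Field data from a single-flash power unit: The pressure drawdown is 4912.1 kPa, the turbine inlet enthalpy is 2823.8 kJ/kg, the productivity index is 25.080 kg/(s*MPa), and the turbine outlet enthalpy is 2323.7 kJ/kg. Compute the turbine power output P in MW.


Step 1: mdot = PI * dP / 1000 = 25.08 * 4912.1 / 1000 = 123.1955 kg/s
Step 2: P = mdot*(h_in - h_out)/1000 = 123.1955*(2823.8 - 2323.7)/1000 = 61.610 MW
P = 61.610 MW


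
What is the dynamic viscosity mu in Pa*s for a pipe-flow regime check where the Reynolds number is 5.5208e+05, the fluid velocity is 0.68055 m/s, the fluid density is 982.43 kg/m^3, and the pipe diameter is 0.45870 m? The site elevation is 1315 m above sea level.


mu = rho * vel * D / Re
mu = 982.43 * 0.68055 * 0.45870 / 5.5208e+05
mu = 0.00055551 Pa*s


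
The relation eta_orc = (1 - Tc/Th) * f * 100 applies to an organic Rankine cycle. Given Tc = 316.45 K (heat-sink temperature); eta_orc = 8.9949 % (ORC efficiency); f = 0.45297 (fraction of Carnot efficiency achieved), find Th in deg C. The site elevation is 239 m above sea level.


Th = Tc / (1 - (eta_orc/100)/f)
Th = 316.45 / (1 - (8.9949/100)/0.45297)
Th = 394.8597 K
Convert to deg C: 394.8597 - 273.15 = 121.71 deg C
Th = 121.71 deg C


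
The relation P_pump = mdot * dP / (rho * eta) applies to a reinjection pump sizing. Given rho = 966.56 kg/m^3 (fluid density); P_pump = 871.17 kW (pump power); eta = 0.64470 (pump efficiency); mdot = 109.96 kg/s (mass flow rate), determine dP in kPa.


dP = P_pump * rho * eta / mdot
dP = 871.17 * 966.56 * 0.64470 / 109.96
dP = 4936.9 kPa


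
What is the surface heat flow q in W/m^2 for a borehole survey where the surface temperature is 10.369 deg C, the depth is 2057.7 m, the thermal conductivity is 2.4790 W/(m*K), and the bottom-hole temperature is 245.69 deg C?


Step 1: grad = (T_d - T_surf)/d * 1000 = (245.69 - 10.369)/2057.7 * 1000 = 114.3612 deg C/km
Step 2: q = k * grad / 1000 = 2.479 * 114.3612 / 1000 = 0.28350 W/m^2
q = 0.28350 W/m^2


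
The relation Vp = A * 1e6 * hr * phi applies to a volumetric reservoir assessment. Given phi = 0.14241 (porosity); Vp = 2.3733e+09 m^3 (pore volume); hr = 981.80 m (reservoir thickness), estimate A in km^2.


A = Vp / (1e6 * hr * phi)
A = 2.3733e+09 / (1e6 * 981.80 * 0.14241)
A = 16.974 km^2


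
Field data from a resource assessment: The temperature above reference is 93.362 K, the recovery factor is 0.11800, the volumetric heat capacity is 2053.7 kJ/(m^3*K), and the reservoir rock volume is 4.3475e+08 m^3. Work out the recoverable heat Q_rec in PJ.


Step 1: Q_s = Vr*rhoc*dT/1e12 = 4.3475e+08*2053.7*93.362/1e12 = 83.35790 PJ
Step 2: Q_rec = Q_s * RF = 83.35790 * 0.118 = 9.8362 PJ
Q_rec = 9.8362 PJ


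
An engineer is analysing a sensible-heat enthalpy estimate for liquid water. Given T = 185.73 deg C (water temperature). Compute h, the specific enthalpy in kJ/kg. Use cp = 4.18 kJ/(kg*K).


h = cp * T
h = 4.18 * 185.73
h = 776.35 kJ/kg


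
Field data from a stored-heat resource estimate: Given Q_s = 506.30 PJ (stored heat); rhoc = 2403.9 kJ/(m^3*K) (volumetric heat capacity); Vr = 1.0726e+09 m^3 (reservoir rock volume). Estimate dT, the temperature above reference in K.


dT = Q_s * 1e12 / (Vr * rhoc)
dT = 506.30 * 1e12 / (1.0726e+09 * 2403.9)
dT = 196.36 K


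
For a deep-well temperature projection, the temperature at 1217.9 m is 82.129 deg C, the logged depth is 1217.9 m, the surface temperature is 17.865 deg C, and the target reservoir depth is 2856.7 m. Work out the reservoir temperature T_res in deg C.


Step 1: grad = (T_d1 - T_surf)/d1 * 1000 = (82.129 - 17.865)/1217.9 * 1000 = 52.76624 deg C/km
Step 2: T_res = T_surf + grad*d2/1000 = 17.865 + 52.76624*2856.7/1000 = 168.60 deg C
T_res = 168.60 deg C


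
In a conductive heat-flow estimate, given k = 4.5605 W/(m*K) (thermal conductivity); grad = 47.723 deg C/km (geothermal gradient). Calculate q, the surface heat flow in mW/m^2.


q = k * grad / 1000
q = 4.5605 * 47.723 / 1000
q = 0.2176407 W/m^2
Convert: 0.2176407 W/m^2 * 1000.0 = 217.64 mW/m^2
q = 217.64 mW/m^2


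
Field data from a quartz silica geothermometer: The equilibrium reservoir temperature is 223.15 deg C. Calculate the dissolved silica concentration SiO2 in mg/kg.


SiO2 = 10^(5.19 - 1309/(T_eq + 273.15))
SiO2 = 10^(5.19 - 1309/(223.15 + 273.15))
SiO2 = 356.85 mg/kg


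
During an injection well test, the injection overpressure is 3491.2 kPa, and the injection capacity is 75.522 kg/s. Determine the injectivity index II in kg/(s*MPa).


II = mdot * 1000 / dP
II = 75.522 * 1000 / 3491.2
II = 21.632 kg/(s*MPa)


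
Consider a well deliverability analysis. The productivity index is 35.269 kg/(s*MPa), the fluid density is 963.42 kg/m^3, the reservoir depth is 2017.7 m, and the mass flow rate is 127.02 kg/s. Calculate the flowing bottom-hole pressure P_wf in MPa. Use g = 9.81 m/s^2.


Step 1: P_i = rho*g*h/1e6 = 963.42*9.81*2017.7/1e6 = 19.06959 MPa
Step 2: P_wf = P_i - mdot/PI = 19.06959 - 127.02/35.269 = 15.468 MPa
P_wf = 15.468 MPa


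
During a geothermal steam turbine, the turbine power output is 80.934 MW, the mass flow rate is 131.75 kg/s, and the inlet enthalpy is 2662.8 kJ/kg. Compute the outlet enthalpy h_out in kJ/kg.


h_out = h_in - P * 1000 / mdot
h_out = 2662.8 - 80.934 * 1000 / 131.75
h_out = 2048.5 kJ/kg


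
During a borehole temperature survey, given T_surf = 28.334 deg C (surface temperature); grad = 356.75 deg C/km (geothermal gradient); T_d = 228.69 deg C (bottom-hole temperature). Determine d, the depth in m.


d = (T_d - T_surf) / grad * 1000
d = (228.69 - 28.334) / 356.75 * 1000
d = 561.61 m


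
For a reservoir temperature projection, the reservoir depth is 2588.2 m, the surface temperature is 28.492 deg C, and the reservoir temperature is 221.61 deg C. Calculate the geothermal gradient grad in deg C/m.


grad = (T_res - T_surf) / d * 1000
grad = (221.61 - 28.492) / 2588.2 * 1000
grad = 74.61479 deg C/km
Convert: 74.61479 deg C/km * 0.001 = 0.074615 deg C/m
grad = 0.074615 deg C/m


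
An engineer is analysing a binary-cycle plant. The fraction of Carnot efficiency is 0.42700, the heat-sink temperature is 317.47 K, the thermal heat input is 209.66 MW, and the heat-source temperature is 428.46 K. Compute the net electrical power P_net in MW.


Step 1: eta = (1 - Tc/Th)*f = (1 - 317.47/428.46)*0.427 = 0.1106118
Step 2: P_net = eta * Q_in = 0.1106118 * 209.66 = 23.191 MW
P_net = 23.191 MW


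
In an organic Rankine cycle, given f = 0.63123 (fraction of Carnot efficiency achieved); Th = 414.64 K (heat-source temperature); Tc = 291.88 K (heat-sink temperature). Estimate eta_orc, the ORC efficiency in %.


eta_orc = (1 - Tc/Th) * f * 100
eta_orc = (1 - 291.88/414.64) * 0.63123 * 100
eta_orc = 18.688 %


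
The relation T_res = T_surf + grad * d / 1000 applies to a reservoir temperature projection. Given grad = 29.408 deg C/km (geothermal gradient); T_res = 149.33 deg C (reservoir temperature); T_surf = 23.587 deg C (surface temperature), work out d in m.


d = (T_res - T_surf) / grad * 1000
d = (149.33 - 23.587) / 29.408 * 1000
d = 4275.8 m


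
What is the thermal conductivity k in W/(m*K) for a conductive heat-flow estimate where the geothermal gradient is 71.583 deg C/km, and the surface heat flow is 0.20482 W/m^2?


k = q * 1000 / grad
k = 0.20482 * 1000 / 71.583
k = 2.8613 W/(m*K)


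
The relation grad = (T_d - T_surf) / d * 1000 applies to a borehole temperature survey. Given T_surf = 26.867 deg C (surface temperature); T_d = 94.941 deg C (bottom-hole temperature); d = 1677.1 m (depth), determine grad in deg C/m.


grad = (T_d - T_surf) / d * 1000
grad = (94.941 - 26.867) / 1677.1 * 1000
grad = 40.59030 deg C/km
Convert: 40.59030 deg C/km * 0.001 = 0.040590 deg C/m
grad = 0.040590 deg C/m


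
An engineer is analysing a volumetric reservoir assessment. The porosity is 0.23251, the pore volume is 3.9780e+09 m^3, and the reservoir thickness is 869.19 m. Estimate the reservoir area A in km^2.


A = Vp / (1e6 * hr * phi)
A = 3.9780e+09 / (1e6 * 869.19 * 0.23251)
A = 19.684 km^2


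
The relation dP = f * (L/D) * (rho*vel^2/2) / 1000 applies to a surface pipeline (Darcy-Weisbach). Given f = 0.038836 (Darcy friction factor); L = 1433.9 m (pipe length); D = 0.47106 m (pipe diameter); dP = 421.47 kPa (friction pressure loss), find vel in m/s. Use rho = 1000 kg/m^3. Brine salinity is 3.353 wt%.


vel = sqrt(dP*1000*2*D / (f*L*rho))
vel = sqrt(421.47*1000*2*0.47106 / (0.038836*1433.9*1000))
vel = 2.6703 m/s


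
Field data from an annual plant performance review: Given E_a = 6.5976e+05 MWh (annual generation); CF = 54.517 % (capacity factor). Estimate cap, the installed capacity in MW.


cap = E_a / (CF/100 * 8760)
cap = 6.5976e+05 / (54.517/100 * 8760)
cap = 138.15 MW


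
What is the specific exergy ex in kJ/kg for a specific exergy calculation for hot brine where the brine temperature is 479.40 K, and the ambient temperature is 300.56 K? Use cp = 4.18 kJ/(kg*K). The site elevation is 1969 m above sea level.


ex = cp * ((T_b - T_0) - T_0 * ln(T_b/T_0))
ex = 4.18 * ((479.40 - 300.56) - 300.56 * ln(479.40/300.56))
ex = 160.98 kJ/kg


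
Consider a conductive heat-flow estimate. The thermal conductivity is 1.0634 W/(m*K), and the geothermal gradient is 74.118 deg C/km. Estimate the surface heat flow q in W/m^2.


q = k * grad / 1000
q = 1.0634 * 74.118 / 1000
q = 0.078817 W/m^2


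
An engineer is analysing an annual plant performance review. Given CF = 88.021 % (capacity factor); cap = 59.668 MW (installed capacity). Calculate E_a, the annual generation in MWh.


E_a = CF / 100 * cap * 8760
E_a = 88.021 / 100 * 59.668 * 8760
E_a = 4.6008e+05 MWh


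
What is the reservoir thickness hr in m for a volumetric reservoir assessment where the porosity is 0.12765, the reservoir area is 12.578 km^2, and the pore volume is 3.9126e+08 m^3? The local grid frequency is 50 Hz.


hr = Vp / (A * 1e6 * phi)
hr = 3.9126e+08 / (12.578 * 1e6 * 0.12765)
hr = 243.69 m


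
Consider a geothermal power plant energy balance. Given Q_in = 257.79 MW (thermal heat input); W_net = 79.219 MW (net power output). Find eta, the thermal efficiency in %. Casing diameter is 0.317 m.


eta = W_net / Q_in * 100
eta = 79.219 / 257.79 * 100
eta = 30.730 %


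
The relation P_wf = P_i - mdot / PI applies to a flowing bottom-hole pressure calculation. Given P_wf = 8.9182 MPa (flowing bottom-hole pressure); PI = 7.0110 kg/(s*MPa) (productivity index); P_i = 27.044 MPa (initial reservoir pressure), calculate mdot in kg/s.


mdot = (P_i - P_wf) * PI
mdot = (27.044 - 8.9182) * 7.0110
mdot = 127.08 kg/s


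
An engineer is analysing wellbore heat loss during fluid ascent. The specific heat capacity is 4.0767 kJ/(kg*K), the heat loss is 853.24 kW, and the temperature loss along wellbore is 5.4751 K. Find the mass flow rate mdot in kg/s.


mdot = Q_loss / (cp * dT)
mdot = 853.24 / (4.0767 * 5.4751)
mdot = 38.227 kg/s


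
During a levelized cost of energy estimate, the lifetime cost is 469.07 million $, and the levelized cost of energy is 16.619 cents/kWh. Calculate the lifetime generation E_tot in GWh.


E_tot = C_tot / LCOE * 100
E_tot = 469.07 / 16.619 * 100
E_tot = 2822.5 GWh


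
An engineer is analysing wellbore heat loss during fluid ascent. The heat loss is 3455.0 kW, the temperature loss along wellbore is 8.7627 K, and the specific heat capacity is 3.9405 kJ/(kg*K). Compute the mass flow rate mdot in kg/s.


mdot = Q_loss / (cp * dT)
mdot = 3455.0 / (3.9405 * 8.7627)
mdot = 100.06 kg/s


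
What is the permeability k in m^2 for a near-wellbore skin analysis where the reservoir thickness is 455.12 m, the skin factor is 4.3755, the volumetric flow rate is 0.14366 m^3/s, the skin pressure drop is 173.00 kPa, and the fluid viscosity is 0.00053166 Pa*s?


k = S*q*mu / (2*pi*dP_s*1000*hr)
k = 4.3755*0.14366*0.00053166 / (2*pi*173.00*1000*455.12)
k = 6.7553e-13 m^2


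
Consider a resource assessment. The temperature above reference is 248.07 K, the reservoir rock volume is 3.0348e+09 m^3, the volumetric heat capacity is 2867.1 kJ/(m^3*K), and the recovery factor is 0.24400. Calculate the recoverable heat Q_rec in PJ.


Step 1: Q_s = Vr*rhoc*dT/1e12 = 3.0348e+09*2867.1*248.07/1e12 = 2158.476 PJ
Step 2: Q_rec = Q_s * RF = 2158.476 * 0.244 = 526.67 PJ
Q_rec = 526.67 PJ


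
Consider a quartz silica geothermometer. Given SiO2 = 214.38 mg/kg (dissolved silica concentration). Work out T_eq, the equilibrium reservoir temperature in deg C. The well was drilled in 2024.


T_eq = 1309 / (5.19 - log10(SiO2)) - 273.15
T_eq = 1309 / (5.19 - log10(214.38)) - 273.15
T_eq = 184.73 deg C


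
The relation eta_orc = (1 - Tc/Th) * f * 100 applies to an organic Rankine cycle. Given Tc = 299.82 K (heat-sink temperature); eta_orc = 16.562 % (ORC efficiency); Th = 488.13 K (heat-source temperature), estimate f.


f = (eta_orc/100) / (1 - Tc/Th)
f = (16.562/100) / (1 - 299.82/488.13)
f = 0.42931


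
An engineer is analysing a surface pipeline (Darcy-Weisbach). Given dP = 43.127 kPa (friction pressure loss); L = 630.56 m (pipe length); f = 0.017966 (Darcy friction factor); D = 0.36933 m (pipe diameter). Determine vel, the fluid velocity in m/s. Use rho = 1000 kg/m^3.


vel = sqrt(dP*1000*2*D / (f*L*rho))
vel = sqrt(43.127*1000*2*0.36933 / (0.017966*630.56*1000))
vel = 1.6769 m/s


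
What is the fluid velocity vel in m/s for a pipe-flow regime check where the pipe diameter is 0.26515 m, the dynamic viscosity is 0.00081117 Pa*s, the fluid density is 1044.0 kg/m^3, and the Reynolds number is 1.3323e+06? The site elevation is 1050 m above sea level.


vel = Re * mu / (rho * D)
vel = 1.3323e+06 * 0.00081117 / (1044.0 * 0.26515)
vel = 3.9041 m/s


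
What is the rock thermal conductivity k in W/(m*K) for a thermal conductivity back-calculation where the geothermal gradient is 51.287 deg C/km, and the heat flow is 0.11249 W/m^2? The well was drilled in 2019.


k = q / (grad / 1000)
k = 0.11249 / (51.287 / 1000)
k = 2.1933 W/(m*K)


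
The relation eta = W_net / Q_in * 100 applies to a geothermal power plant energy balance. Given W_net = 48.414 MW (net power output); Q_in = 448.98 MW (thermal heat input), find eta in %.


eta = W_net / Q_in * 100
eta = 48.414 / 448.98 * 100
eta = 10.783 %


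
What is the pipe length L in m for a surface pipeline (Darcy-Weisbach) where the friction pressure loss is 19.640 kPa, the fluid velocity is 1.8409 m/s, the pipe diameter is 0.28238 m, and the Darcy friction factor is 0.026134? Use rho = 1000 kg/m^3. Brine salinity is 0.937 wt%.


L = dP*1000*D / (f*rho*vel^2/2)
L = 19.640*1000*0.28238 / (0.026134*1000*1.8409^2/2)
L = 125.24 m


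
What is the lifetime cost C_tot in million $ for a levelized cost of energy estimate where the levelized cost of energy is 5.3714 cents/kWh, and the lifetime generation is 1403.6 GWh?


C_tot = LCOE / 100 * E_tot
C_tot = 5.3714 / 100 * 1403.6
C_tot = 75.393 million $


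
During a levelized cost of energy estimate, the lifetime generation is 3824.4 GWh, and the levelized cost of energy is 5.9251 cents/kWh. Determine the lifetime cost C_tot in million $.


C_tot = LCOE / 100 * E_tot
C_tot = 5.9251 / 100 * 3824.4
C_tot = 226.60 million $


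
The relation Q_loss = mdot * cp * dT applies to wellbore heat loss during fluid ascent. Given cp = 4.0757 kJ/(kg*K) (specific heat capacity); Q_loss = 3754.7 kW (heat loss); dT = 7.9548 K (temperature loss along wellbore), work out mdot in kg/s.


mdot = Q_loss / (cp * dT)
mdot = 3754.7 / (4.0757 * 7.9548)
mdot = 115.81 kg/s


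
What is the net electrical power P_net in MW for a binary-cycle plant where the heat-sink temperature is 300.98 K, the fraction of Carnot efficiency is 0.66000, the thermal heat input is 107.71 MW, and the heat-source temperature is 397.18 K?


Step 1: eta = (1 - Tc/Th)*f = (1 - 300.98/397.18)*0.66 = 0.1598570
Step 2: P_net = eta * Q_in = 0.1598570 * 107.71 = 17.218 MW
P_net = 17.218 MW


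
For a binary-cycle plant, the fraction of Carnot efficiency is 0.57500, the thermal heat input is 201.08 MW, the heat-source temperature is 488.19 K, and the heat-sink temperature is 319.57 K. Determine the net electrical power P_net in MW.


Step 1: eta = (1 - Tc/Th)*f = (1 - 319.57/488.19)*0.575 = 0.1986040
Step 2: P_net = eta * Q_in = 0.1986040 * 201.08 = 39.935 MW
P_net = 39.935 MW


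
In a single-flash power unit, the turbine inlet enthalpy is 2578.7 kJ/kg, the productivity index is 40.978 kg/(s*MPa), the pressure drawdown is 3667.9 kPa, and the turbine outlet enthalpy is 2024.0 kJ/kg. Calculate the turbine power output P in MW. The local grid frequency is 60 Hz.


Step 1: mdot = PI * dP / 1000 = 40.978 * 3667.9 / 1000 = 150.3032 kg/s
Step 2: P = mdot*(h_in - h_out)/1000 = 150.3032*(2578.7 - 2024.0)/1000 = 83.373 MW
P = 83.373 MW


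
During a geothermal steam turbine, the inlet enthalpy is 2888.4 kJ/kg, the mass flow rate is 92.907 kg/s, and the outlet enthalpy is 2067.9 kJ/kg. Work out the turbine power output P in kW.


P = mdot * (h_in - h_out) / 1000
P = 92.907 * (2888.4 - 2067.9) / 1000
P = 76.23019 MW
Convert: 76.23019 MW * 1000.0 = 76230 kW
P = 76230 kW


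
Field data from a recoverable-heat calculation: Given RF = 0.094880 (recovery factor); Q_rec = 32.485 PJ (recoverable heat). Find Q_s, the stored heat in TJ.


Q_s = Q_rec / RF
Q_s = 32.485 / 0.094880
Q_s = 342.3798 PJ
Convert: 342.3798 PJ * 1000.0 = 3.4238e+05 TJ
Q_s = 3.4238e+05 TJ


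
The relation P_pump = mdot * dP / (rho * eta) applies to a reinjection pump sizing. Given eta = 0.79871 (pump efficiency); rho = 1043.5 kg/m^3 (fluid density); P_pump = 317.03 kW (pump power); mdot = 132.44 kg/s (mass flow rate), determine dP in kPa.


dP = P_pump * rho * eta / mdot
dP = 317.03 * 1043.5 * 0.79871 / 132.44
dP = 1995.1 kPa


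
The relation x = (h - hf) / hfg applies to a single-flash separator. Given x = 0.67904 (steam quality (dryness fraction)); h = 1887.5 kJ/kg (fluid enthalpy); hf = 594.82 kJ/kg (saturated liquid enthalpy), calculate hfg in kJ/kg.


hfg = (h - hf) / x
hfg = (1887.5 - 594.82) / 0.67904
hfg = 1903.7 kJ/kg


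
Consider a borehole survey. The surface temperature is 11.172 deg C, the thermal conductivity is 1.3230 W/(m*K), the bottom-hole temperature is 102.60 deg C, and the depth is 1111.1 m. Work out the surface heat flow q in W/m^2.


Step 1: grad = (T_d - T_surf)/d * 1000 = (102.6 - 11.172)/1111.1 * 1000 = 82.28602 deg C/km
Step 2: q = k * grad / 1000 = 1.323 * 82.28602 / 1000 = 0.10886 W/m^2
q = 0.10886 W/m^2


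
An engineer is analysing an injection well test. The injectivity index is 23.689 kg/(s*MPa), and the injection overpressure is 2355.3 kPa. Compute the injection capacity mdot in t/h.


mdot = II * dP / 1000
mdot = 23.689 * 2355.3 / 1000
mdot = 55.79470 kg/s
Convert: 55.79470 kg/s * 3.6 = 200.86 t/h
mdot = 200.86 t/h


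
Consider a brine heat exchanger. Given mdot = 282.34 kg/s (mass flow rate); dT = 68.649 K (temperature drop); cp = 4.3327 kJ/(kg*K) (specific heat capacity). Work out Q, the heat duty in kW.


Q = mdot * cp * dT / 1000
Q = 282.34 * 4.3327 * 68.649 / 1000
Q = 83.97795 MW
Convert: 83.97795 MW * 1000.0 = 83978 kW
Q = 83978 kW


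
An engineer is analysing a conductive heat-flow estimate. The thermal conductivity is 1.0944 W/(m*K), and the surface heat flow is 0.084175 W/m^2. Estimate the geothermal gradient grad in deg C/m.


grad = q * 1000 / k
grad = 0.084175 * 1000 / 1.0944
grad = 76.91429 deg C/km
Convert: 76.91429 deg C/km * 0.001 = 0.076914 deg C/m
grad = 0.076914 deg C/m


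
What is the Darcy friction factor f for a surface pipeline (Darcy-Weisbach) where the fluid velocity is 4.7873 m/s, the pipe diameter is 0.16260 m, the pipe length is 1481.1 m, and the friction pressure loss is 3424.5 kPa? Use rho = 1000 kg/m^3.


f = dP*1000 / ((L/D)*(rho*vel^2/2))
f = 3424.5*1000 / ((1481.1/0.16260)*(1000*4.7873^2/2))
f = 0.032808


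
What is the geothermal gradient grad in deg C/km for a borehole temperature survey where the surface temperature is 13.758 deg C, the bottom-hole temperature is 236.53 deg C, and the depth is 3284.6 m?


grad = (T_d - T_surf) / d * 1000
grad = (236.53 - 13.758) / 3284.6 * 1000
grad = 67.823 deg C/km


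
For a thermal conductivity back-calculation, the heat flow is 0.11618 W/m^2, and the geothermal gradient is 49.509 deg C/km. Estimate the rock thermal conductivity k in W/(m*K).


k = q / (grad / 1000)
k = 0.11618 / (49.509 / 1000)
k = 2.3466 W/(m*K)


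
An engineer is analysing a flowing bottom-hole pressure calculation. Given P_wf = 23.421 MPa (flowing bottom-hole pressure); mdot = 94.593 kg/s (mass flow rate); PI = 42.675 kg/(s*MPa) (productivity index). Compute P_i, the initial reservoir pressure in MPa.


P_i = P_wf + mdot / PI
P_i = 23.421 + 94.593 / 42.675
P_i = 25.638 MPa


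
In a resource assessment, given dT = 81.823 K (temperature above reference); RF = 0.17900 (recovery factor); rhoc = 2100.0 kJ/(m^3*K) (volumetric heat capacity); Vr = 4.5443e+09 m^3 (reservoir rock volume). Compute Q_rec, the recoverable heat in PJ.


Step 1: Q_s = Vr*rhoc*dT/1e12 = 4.5443e+09*2100.0*81.823/1e12 = 780.8393 PJ
Step 2: Q_rec = Q_s * RF = 780.8393 * 0.179 = 139.77 PJ
Q_rec = 139.77 PJ


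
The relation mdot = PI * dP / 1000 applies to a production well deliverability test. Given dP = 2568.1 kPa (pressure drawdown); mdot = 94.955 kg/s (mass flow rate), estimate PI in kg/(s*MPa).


PI = mdot * 1000 / dP
PI = 94.955 * 1000 / 2568.1
PI = 36.975 kg/(s*MPa)


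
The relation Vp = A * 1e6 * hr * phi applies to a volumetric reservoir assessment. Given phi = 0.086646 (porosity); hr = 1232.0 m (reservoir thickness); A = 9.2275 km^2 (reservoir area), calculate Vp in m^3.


Vp = A * 1e6 * hr * phi
Vp = 9.2275 * 1e6 * 1232.0 * 0.086646
Vp = 9.8502e+08 m^3


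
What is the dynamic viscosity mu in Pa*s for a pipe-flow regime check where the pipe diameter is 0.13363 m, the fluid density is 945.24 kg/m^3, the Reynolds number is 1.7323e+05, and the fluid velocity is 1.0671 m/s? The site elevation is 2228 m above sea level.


mu = rho * vel * D / Re
mu = 945.24 * 1.0671 * 0.13363 / 1.7323e+05
mu = 0.00077809 Pa*s


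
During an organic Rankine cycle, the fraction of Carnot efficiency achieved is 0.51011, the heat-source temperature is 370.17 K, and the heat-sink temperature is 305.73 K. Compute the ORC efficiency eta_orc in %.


eta_orc = (1 - Tc/Th) * f * 100
eta_orc = (1 - 305.73/370.17) * 0.51011 * 100
eta_orc = 8.8801 %


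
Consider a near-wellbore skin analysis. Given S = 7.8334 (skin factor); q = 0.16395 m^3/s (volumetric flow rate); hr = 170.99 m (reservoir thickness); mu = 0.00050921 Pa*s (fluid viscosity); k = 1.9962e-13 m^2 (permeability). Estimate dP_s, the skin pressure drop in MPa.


dP_s = S * q * mu / (2*pi*k*hr) / 1000
dP_s = 7.8334 * 0.16395 * 0.00050921 / (2*pi*1.9962e-13*170.99) / 1000
dP_s = 3049.327 kPa
Convert: 3049.327 kPa * 0.001 = 3.0493 MPa
dP_s = 3.0493 MPa


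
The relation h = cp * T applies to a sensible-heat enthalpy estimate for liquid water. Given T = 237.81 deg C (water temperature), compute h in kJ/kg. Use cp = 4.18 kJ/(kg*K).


h = cp * T
h = 4.18 * 237.81
h = 994.05 kJ/kg


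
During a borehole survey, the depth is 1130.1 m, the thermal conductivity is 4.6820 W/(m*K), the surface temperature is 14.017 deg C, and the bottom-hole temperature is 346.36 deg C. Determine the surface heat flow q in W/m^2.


Step 1: grad = (T_d - T_surf)/d * 1000 = (346.36 - 14.017)/1130.1 * 1000 = 294.0828 deg C/km
Step 2: q = k * grad / 1000 = 4.682 * 294.0828 / 1000 = 1.3769 W/m^2
q = 1.3769 W/m^2
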